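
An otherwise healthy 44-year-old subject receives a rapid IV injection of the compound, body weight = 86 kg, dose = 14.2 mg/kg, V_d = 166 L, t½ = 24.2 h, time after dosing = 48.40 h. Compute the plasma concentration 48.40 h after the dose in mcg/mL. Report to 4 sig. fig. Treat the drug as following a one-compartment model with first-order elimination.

1.839 mcg/mL

Total dose = 14.2 × 86 = 1221 mg
C₀ = Dose / Vd = 1221 / 166 = 7.355 mg/L
k = ln2 / t½ = 0.693147 / 24.2 = 0.02864 h⁻¹
t / t½ = 48.40 / 24.2 = 2 half-lives
C = C₀ × (1/2)^2 = 7.355 × 0.2500 = 1.839 mg/L
(1.839 mg/L = 1.839 mcg/mL)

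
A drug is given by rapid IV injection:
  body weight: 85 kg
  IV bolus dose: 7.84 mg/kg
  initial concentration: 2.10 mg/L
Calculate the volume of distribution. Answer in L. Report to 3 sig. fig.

Dose = 7.84 × 85 = 666.4 mg
Vd = Dose / C₀ = 666.4 / 2.10 = 317.3 L

317 L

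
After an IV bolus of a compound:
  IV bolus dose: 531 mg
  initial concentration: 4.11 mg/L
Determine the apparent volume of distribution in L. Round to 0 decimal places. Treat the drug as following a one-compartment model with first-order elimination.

Vd = Dose / C₀ = 531.0 / 4.11 = 129.2 L

129 L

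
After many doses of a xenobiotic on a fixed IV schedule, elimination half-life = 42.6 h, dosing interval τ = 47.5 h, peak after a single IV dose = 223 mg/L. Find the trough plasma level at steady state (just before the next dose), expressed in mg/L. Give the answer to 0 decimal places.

k = ln2 / t½ = 0.693147 / 42.6 = 0.01627 h⁻¹
e^(−kτ) = e^(−0.01627 × 47.5) = 0.4617
Accumulation ratio R = 1 / (1 − e^(−kτ)) = 1 / (1 − 0.4617) = 1.858
Steady-state trough = C₀ × R × e^(−kτ) = 223 × 1.858 × 0.4617 = 191.3 mg/L

191 mg/L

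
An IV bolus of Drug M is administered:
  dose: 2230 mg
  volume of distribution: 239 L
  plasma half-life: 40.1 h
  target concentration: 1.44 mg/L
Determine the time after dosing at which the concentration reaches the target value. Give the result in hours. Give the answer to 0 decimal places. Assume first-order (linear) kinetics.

C₀ = Dose / Vd = 2230 / 239 = 9.331 mg/L
k = ln2 / t½ = 0.693147 / 40.1 = 0.01729 h⁻¹
t = ln(C₀ / C) / k = ln(9.331 / 1.44) / 0.01729
  = ln(6.480) / 0.01729 = 1.869 / 0.01729 = 108.1 h

108 h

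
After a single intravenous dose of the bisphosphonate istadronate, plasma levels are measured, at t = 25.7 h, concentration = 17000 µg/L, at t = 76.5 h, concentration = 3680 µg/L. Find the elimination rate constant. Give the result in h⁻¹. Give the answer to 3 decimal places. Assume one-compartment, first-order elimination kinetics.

k = ln(C₁/C₂) / (t₂ − t₁) = ln(17000/3680) / (76.5 − 25.7)
  = 1.530 / 50.80 = 0.03012 h⁻¹

0.030 h⁻¹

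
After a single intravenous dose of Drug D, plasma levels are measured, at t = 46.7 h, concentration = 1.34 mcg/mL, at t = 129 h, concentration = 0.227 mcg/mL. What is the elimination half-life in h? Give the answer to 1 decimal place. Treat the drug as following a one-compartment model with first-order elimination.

32.1 h

k = ln(C₁/C₂) / (t₂ − t₁) = ln(1.34/0.227) / (129 − 46.7)
  = 1.775 / 82.30 = 0.02157 h⁻¹
t½ = ln2 / k = 0.693147 / 0.02157 = 32.13 h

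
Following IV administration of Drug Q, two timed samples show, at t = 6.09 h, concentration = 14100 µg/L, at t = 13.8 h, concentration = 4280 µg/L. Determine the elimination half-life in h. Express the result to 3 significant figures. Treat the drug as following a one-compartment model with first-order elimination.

4.48 h

k = ln(C₁/C₂) / (t₂ − t₁) = ln(14100/4280) / (13.8 − 6.09)
  = 1.192 / 7.710 = 0.1546 h⁻¹
t½ = ln2 / k = 0.693147 / 0.1546 = 4.483 h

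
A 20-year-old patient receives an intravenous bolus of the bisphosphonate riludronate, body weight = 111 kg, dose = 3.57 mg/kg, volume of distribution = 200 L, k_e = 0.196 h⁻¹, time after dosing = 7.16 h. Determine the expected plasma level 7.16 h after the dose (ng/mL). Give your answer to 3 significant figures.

Total dose = 3.57 × 111 = 396.3 mg
C₀ = Dose / Vd = 396.3 / 200 = 1.982 mg/L
C = C₀ · e^(−k·t) = 1.982 × e^(−0.1960 × 7.16)
  = 1.982 × 0.2458 = 0.4872 mg/L
Convert: 0.4872 mg/L × 1000 = 487.2 ng/mL

487 ng/mL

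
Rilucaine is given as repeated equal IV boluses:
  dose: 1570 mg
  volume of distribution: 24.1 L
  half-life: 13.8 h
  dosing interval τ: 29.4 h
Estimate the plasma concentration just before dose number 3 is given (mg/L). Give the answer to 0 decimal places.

C₀ per dose = Dose / Vd = 1570 / 24.1 = 65.15 mg/L
k = ln2 / t½ = 0.693147 / 13.8 = 0.05023 h⁻¹
Fraction remaining after one interval: r = e^(−kτ) = e^(−0.05023 × 29.4) = 0.2284
Before dose 3, 2 doses have been given (aged 1τ, 2τ).
C_trough = C₀ × (r + r²) = 65.15 × (0.2284 + 0.05217) = 18.28 mg/L

18 mg/L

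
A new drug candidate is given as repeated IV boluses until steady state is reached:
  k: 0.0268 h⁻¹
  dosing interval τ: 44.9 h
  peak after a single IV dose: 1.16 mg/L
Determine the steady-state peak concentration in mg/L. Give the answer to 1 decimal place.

1.7 mg/L

e^(−kτ) = e^(−0.02680 × 44.9) = 0.3002
Accumulation ratio R = 1 / (1 − e^(−kτ)) = 1 / (1 − 0.3002) = 1.429
Steady-state peak = C₀ × R = 1.16 × 1.429 = 1.658 mg/L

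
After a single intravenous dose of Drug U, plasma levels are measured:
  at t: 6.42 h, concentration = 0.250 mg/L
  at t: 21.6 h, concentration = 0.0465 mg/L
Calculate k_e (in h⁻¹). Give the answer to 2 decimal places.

0.11 h⁻¹

k = ln(C₁/C₂) / (t₂ − t₁) = ln(0.250/0.0465) / (21.6 − 6.42)
  = 1.682 / 15.18 = 0.1108 h⁻¹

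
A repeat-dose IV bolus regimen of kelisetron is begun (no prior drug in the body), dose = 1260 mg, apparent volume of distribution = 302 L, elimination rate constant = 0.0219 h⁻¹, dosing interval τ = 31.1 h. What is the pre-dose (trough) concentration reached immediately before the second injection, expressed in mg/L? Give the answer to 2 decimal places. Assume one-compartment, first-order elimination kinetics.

2.11 mg/L

C₀ per dose = Dose / Vd = 1260 / 302 = 4.172 mg/L
Fraction remaining after one interval: r = e^(−kτ) = e^(−0.02190 × 31.1) = 0.5061
Before dose 2, 1 dose has been given (aged 1τ).
C_trough = C₀ × r = 4.172 × 0.5061 = 2.111 mg/L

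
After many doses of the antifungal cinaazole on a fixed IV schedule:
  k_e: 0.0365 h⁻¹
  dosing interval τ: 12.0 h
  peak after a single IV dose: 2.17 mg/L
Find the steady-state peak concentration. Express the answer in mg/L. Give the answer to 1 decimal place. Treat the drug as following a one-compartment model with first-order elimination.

6.1 mg/L

e^(−kτ) = e^(−0.03650 × 12.0) = 0.6453
Accumulation ratio R = 1 / (1 − e^(−kτ)) = 1 / (1 − 0.6453) = 2.819
Steady-state peak = C₀ × R = 2.17 × 2.819 = 6.117 mg/L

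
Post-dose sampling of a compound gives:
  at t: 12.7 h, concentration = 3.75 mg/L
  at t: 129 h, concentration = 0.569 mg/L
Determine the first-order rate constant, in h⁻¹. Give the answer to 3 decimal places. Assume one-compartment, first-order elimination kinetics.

0.016 h⁻¹

k = ln(C₁/C₂) / (t₂ − t₁) = ln(3.75/0.569) / (129 − 12.7)
  = 1.886 / 116.3 = 0.01622 h⁻¹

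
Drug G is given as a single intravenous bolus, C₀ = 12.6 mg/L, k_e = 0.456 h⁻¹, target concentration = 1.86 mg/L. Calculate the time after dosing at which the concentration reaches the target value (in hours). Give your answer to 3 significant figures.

t = ln(C₀ / C) / k = ln(12.60 / 1.86) / 0.4560
  = ln(6.774) / 0.4560 = 1.913 / 0.4560 = 4.195 h

4.20 h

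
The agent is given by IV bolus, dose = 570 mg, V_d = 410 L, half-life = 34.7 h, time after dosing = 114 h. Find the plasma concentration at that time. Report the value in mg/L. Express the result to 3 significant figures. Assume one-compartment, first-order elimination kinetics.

0.143 mg/L

C₀ = Dose / Vd = 570.0 / 410 = 1.390 mg/L
k = ln2 / t½ = 0.693147 / 34.7 = 0.01998 h⁻¹
C = C₀ · e^(−k·t) = 1.390 × e^(−0.01998 × 114)
  = 1.390 × 0.1025 = 0.1425 mg/L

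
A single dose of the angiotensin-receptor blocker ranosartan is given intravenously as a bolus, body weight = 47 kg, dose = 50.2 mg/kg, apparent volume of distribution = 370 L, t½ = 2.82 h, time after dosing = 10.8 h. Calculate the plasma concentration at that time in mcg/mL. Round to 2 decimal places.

0.45 mcg/mL

Total dose = 50.2 × 47 = 2359 mg
C₀ = Dose / Vd = 2359 / 370 = 6.376 mg/L
k = ln2 / t½ = 0.693147 / 2.82 = 0.2458 h⁻¹
C = C₀ · e^(−k·t) = 6.376 × e^(−0.2458 × 10.8)
  = 6.376 × 0.07032 = 0.4484 mg/L
(0.4484 mg/L = 0.4484 mcg/mL)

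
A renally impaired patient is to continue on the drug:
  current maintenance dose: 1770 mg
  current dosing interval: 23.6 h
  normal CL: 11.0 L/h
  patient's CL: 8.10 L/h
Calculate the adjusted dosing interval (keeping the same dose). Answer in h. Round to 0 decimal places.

32 h

To keep the same average steady-state level, dosing rate must scale with clearance.
CL ratio = 8.10 / 11.0 = 0.7364
New interval (same dose) = 23.6 / 0.7364 = 32.05 h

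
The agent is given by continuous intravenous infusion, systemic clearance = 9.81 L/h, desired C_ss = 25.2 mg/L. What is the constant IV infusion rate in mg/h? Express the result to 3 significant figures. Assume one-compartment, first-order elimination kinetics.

At steady state, infusion rate R₀ = Css × CL = 25.2 × 9.810 = 247.2 mg/h

247 mg/h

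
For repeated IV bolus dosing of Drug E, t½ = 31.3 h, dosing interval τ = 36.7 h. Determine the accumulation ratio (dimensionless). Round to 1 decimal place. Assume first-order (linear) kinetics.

k = ln2 / t½ = 0.693147 / 31.3 = 0.02215 h⁻¹
e^(−kτ) = e^(−0.02215 × 36.7) = 0.4436
Accumulation ratio R = 1 / (1 − e^(−kτ)) = 1 / (1 − 0.4436) = 1.797

1.8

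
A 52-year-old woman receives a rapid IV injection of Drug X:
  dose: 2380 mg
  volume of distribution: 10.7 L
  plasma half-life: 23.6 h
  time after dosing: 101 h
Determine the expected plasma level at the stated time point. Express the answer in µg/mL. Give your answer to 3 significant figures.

11.5 µg/mL

C₀ = Dose / Vd = 2380 / 10.7 = 222.4 mg/L
k = ln2 / t½ = 0.693147 / 23.6 = 0.02937 h⁻¹
C = C₀ · e^(−k·t) = 222.4 × e^(−0.02937 × 101)
  = 222.4 × 0.05149 = 11.45 mg/L
(11.45 mg/L = 11.45 µg/mL)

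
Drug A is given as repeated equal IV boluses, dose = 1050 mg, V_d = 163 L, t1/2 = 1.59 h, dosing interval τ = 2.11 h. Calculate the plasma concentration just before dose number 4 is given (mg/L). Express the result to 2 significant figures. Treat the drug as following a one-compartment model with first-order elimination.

4.0 mg/L

C₀ per dose = Dose / Vd = 1050 / 163 = 6.442 mg/L
k = ln2 / t½ = 0.693147 / 1.59 = 0.4359 h⁻¹
Fraction remaining after one interval: r = e^(−kτ) = e^(−0.4359 × 2.11) = 0.3986
Before dose 4, 3 doses have been given (aged 1τ, 2τ, 3τ).
C_trough = C₀ × (r + r² + … + r^3) = C₀ × r(1−r^3)/(1−r)
        = 6.442 × 0.3986 × (1 − 0.06333) / (1 − 0.3986) = 3.999 mg/L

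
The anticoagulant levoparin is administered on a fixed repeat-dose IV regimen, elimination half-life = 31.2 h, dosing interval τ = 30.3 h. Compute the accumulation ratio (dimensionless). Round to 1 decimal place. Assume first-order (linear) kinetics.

k = ln2 / t½ = 0.693147 / 31.2 = 0.02222 h⁻¹
e^(−kτ) = e^(−0.02222 × 30.3) = 0.5100
Accumulation ratio R = 1 / (1 − e^(−kτ)) = 1 / (1 − 0.5100) = 2.041

2.0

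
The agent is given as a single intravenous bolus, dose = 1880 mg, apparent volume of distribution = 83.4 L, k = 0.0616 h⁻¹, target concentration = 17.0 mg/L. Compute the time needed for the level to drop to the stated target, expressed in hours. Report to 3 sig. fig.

4.58 h

C₀ = Dose / Vd = 1880 / 83.4 = 22.54 mg/L
t = ln(C₀ / C) / k = ln(22.54 / 17.0) / 0.06160
  = ln(1.326) / 0.06160 = 0.2822 / 0.06160 = 4.581 h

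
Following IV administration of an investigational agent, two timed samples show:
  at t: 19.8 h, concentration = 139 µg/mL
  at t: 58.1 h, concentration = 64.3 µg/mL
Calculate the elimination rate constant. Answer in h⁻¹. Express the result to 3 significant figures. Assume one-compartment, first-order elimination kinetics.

k = ln(C₁/C₂) / (t₂ − t₁) = ln(139/64.3) / (58.1 − 19.8)
  = 0.7709 / 38.30 = 0.02013 h⁻¹

0.0201 h⁻¹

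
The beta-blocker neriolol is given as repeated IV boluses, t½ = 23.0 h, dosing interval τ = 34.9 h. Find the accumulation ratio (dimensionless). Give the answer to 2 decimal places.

k = ln2 / t½ = 0.693147 / 23.0 = 0.03014 h⁻¹
e^(−kτ) = e^(−0.03014 × 34.9) = 0.3493
Accumulation ratio R = 1 / (1 − e^(−kτ)) = 1 / (1 − 0.3493) = 1.537

1.54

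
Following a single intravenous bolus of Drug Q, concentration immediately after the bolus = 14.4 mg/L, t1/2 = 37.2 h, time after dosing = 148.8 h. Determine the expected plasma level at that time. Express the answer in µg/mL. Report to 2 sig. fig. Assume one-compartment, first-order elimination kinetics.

k = ln2 / t½ = 0.693147 / 37.2 = 0.01863 h⁻¹
t / t½ = 148.8 / 37.2 = 4 half-lives
C = C₀ × (1/2)^4 = 14.40 × 0.06250 = 0.9000 mg/L
(0.9000 mg/L = 0.9000 µg/mL)

0.90 µg/mL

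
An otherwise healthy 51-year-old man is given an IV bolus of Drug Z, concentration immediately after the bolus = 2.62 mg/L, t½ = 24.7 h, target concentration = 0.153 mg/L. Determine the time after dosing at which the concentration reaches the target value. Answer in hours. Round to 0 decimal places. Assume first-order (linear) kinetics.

101 h

k = ln2 / t½ = 0.693147 / 24.7 = 0.02806 h⁻¹
t = ln(C₀ / C) / k = ln(2.620 / 0.153) / 0.02806
  = ln(17.12) / 0.02806 = 2.840 / 0.02806 = 101.2 h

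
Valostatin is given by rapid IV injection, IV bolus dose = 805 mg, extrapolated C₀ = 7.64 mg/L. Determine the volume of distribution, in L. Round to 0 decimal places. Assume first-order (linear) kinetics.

105 L

Vd = Dose / C₀ = 805.0 / 7.64 = 105.4 L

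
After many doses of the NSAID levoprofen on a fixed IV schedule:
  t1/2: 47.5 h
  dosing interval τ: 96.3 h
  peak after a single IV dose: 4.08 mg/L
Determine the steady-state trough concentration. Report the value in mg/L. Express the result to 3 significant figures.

k = ln2 / t½ = 0.693147 / 47.5 = 0.01459 h⁻¹
e^(−kτ) = e^(−0.01459 × 96.3) = 0.2454
Accumulation ratio R = 1 / (1 − e^(−kτ)) = 1 / (1 − 0.2454) = 1.325
Steady-state trough = C₀ × R × e^(−kτ) = 4.08 × 1.325 × 0.2454 = 1.327 mg/L

1.33 mg/L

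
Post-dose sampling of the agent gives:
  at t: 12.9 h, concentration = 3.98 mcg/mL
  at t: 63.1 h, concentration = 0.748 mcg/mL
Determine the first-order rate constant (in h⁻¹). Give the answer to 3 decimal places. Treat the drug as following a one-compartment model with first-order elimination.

0.033 h⁻¹

k = ln(C₁/C₂) / (t₂ − t₁) = ln(3.98/0.748) / (63.1 − 12.9)
  = 1.672 / 50.20 = 0.03331 h⁻¹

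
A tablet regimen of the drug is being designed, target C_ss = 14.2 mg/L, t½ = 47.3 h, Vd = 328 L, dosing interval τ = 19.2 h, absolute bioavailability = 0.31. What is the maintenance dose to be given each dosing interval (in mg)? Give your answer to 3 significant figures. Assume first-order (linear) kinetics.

k = ln2 / t½ = 0.693147 / 47.3 = 0.01465 h⁻¹
CL = k × Vd = 0.01465 × 328 = 4.805 L/h
At steady state, F × (Dose/τ) = Css × CL.
Dose = Css × CL × τ / F = 14.2 × 4.805 × 19.2 / 0.31 = 4226 mg

4230 mg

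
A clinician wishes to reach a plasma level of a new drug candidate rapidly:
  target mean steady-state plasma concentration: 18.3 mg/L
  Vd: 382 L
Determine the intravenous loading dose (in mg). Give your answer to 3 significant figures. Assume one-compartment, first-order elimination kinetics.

6990 mg

LD = Css × Vd = 18.3 × 382 = 6991 mg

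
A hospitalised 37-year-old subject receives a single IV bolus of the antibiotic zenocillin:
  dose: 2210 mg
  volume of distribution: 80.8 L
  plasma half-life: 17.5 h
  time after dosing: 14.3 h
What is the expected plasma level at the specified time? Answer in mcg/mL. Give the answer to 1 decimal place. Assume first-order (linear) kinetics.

15.5 mcg/mL

C₀ = Dose / Vd = 2210 / 80.8 = 27.35 mg/L
k = ln2 / t½ = 0.693147 / 17.5 = 0.03961 h⁻¹
C = C₀ · e^(−k·t) = 27.35 × e^(−0.03961 × 14.3)
  = 27.35 × 0.5676 = 15.52 mg/L
(15.52 mg/L = 15.52 mcg/mL)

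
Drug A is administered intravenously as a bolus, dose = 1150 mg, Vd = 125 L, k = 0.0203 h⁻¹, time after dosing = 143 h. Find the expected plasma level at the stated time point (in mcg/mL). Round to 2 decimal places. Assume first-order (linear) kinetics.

0.50 mcg/mL

C₀ = Dose / Vd = 1150 / 125 = 9.200 mg/L
C = C₀ · e^(−k·t) = 9.200 × e^(−0.02030 × 143)
  = 9.200 × 0.05486 = 0.5047 mg/L
(0.5047 mg/L = 0.5047 mcg/mL)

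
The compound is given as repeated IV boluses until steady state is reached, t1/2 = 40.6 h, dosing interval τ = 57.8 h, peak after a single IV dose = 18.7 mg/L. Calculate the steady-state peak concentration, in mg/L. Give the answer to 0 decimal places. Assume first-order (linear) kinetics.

30 mg/L

k = ln2 / t½ = 0.693147 / 40.6 = 0.01707 h⁻¹
e^(−kτ) = e^(−0.01707 × 57.8) = 0.3728
Accumulation ratio R = 1 / (1 − e^(−kτ)) = 1 / (1 − 0.3728) = 1.594
Steady-state peak = C₀ × R = 18.7 × 1.594 = 29.81 mg/L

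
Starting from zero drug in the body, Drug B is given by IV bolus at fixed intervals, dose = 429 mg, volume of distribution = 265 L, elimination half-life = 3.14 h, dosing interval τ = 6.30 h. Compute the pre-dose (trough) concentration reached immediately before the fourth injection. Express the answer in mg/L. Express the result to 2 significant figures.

C₀ per dose = Dose / Vd = 429 / 265 = 1.619 mg/L
k = ln2 / t½ = 0.693147 / 3.14 = 0.2207 h⁻¹
Fraction remaining after one interval: r = e^(−kτ) = e^(−0.2207 × 6.30) = 0.2490
Before dose 4, 3 doses have been given (aged 1τ, 2τ, 3τ).
C_trough = C₀ × (r + r² + … + r^3) = C₀ × r(1−r^3)/(1−r)
        = 1.619 × 0.2490 × (1 − 0.01544) / (1 − 0.2490) = 0.5285 mg/L

0.53 mg/L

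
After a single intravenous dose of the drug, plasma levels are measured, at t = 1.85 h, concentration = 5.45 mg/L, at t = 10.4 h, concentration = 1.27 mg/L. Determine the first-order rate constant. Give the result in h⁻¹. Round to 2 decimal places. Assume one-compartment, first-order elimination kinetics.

k = ln(C₁/C₂) / (t₂ − t₁) = ln(5.45/1.27) / (10.4 − 1.85)
  = 1.457 / 8.550 = 0.1704 h⁻¹

0.17 h⁻¹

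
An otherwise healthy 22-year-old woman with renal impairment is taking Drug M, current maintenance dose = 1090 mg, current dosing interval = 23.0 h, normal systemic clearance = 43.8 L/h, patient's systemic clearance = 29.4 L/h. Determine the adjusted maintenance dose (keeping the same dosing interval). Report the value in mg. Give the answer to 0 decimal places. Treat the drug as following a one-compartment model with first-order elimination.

To keep the same average steady-state level, dosing rate must scale with clearance.
CL ratio = 29.4 / 43.8 = 0.6712
New dose (same interval) = 1090 × 0.6712 = 731.6 mg

732 mg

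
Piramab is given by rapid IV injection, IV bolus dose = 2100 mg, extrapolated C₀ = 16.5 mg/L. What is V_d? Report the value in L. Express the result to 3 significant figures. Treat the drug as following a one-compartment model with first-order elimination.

127 L

Vd = Dose / C₀ = 2100 / 16.5 = 127.3 L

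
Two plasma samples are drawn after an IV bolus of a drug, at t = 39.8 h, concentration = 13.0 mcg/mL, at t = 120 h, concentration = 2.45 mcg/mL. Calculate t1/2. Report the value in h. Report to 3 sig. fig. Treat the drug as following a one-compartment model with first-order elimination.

k = ln(C₁/C₂) / (t₂ − t₁) = ln(13.0/2.45) / (120 − 39.8)
  = 1.669 / 80.20 = 0.02081 h⁻¹
t½ = ln2 / k = 0.693147 / 0.02081 = 33.31 h

33.3 h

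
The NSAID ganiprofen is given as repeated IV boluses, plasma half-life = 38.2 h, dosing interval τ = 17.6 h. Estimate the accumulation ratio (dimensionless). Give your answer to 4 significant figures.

k = ln2 / t½ = 0.693147 / 38.2 = 0.01815 h⁻¹
e^(−kτ) = e^(−0.01815 × 17.6) = 0.7266
Accumulation ratio R = 1 / (1 − e^(−kτ)) = 1 / (1 − 0.7266) = 3.658

3.658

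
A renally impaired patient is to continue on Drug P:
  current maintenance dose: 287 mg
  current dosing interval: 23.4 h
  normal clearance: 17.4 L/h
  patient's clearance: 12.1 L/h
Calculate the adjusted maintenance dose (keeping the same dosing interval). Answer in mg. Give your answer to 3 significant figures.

To keep the same average steady-state level, dosing rate must scale with clearance.
CL ratio = 12.1 / 17.4 = 0.6954
New dose (same interval) = 287 × 0.6954 = 199.6 mg

200 mg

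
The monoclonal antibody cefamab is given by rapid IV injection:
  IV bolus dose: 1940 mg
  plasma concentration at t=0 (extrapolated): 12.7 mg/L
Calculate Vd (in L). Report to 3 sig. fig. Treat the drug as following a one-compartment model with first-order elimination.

153 L

Vd = Dose / C₀ = 1940 / 12.7 = 152.8 L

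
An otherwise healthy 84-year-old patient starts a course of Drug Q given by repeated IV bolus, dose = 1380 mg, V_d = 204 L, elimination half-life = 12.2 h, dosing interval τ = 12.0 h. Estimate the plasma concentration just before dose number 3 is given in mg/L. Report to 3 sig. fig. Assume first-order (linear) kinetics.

5.15 mg/L

C₀ per dose = Dose / Vd = 1380 / 204 = 6.765 mg/L
k = ln2 / t½ = 0.693147 / 12.2 = 0.05682 h⁻¹
Fraction remaining after one interval: r = e^(−kτ) = e^(−0.05682 × 12.0) = 0.5057
Before dose 3, 2 doses have been given (aged 1τ, 2τ).
C_trough = C₀ × (r + r²) = 6.765 × (0.5057 + 0.2557) = 5.151 mg/L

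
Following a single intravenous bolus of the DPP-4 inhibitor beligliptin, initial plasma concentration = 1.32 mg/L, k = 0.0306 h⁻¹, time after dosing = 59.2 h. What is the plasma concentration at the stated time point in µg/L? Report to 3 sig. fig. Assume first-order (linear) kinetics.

216 µg/L

C = C₀ · e^(−k·t) = 1.320 × e^(−0.03060 × 59.2)
  = 1.320 × 0.1634 = 0.2157 mg/L
Convert: 0.2157 mg/L × 1000 = 215.7 µg/L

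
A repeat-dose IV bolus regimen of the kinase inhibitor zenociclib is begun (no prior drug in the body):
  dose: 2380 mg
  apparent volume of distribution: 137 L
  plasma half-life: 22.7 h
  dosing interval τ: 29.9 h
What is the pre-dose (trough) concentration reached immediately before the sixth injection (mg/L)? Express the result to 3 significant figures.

11.5 mg/L

C₀ per dose = Dose / Vd = 2380 / 137 = 17.37 mg/L
k = ln2 / t½ = 0.693147 / 22.7 = 0.03054 h⁻¹
Fraction remaining after one interval: r = e^(−kτ) = e^(−0.03054 × 29.9) = 0.4013
Before dose 6, 5 doses have been given (aged 1τ, 2τ, 3τ, 4τ, 5τ).
C_trough = C₀ × (r + r² + … + r^5) = C₀ × r(1−r^5)/(1−r)
        = 17.37 × 0.4013 × (1 − 0.01041) / (1 − 0.4013) = 11.52 mg/L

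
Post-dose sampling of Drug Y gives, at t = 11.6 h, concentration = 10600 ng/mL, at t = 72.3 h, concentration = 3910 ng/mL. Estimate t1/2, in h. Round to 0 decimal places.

42 h

k = ln(C₁/C₂) / (t₂ − t₁) = ln(10600/3910) / (72.3 − 11.6)
  = 0.9973 / 60.70 = 0.01643 h⁻¹
t½ = ln2 / k = 0.693147 / 0.01643 = 42.19 h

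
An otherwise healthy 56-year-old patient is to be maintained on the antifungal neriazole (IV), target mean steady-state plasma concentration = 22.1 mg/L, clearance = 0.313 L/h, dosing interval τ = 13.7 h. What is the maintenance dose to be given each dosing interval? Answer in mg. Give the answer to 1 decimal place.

At steady state, Dose/τ = Css × CL.
Dose = Css × CL × τ = 22.1 × 0.3130 × 13.7 = 94.77 mg

94.8 mg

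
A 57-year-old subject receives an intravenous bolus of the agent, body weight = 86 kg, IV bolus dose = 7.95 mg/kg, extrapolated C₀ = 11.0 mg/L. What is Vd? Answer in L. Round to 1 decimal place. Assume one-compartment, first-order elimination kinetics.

62.2 L

Dose = 7.95 × 86 = 683.7 mg
Vd = Dose / C₀ = 683.7 / 11.0 = 62.15 L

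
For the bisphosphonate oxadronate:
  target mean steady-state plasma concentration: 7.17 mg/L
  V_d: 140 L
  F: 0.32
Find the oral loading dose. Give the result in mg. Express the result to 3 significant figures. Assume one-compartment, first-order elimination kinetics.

3140 mg

LD = Css × Vd / F = 7.17 × 140 / 0.32 = 3137 mg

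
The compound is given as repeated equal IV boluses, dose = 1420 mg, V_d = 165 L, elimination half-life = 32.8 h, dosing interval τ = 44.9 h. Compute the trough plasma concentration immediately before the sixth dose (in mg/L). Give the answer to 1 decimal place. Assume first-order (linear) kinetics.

C₀ per dose = Dose / Vd = 1420 / 165 = 8.606 mg/L
k = ln2 / t½ = 0.693147 / 32.8 = 0.02113 h⁻¹
Fraction remaining after one interval: r = e^(−kτ) = e^(−0.02113 × 44.9) = 0.3872
Before dose 6, 5 doses have been given (aged 1τ, 2τ, 3τ, 4τ, 5τ).
C_trough = C₀ × (r + r² + … + r^5) = C₀ × r(1−r^5)/(1−r)
        = 8.606 × 0.3872 × (1 − 0.008703) / (1 − 0.3872) = 5.390 mg/L

5.4 mg/L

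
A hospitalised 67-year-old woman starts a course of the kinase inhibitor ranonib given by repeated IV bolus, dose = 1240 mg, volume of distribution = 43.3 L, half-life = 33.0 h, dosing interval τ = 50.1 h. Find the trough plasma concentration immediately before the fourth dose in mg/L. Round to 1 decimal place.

C₀ per dose = Dose / Vd = 1240 / 43.3 = 28.64 mg/L
k = ln2 / t½ = 0.693147 / 33.0 = 0.02100 h⁻¹
Fraction remaining after one interval: r = e^(−kτ) = e^(−0.02100 × 50.1) = 0.3492
Before dose 4, 3 doses have been given (aged 1τ, 2τ, 3τ).
C_trough = C₀ × (r + r² + … + r^3) = C₀ × r(1−r^3)/(1−r)
        = 28.64 × 0.3492 × (1 − 0.04258) / (1 − 0.3492) = 14.71 mg/L

14.7 mg/L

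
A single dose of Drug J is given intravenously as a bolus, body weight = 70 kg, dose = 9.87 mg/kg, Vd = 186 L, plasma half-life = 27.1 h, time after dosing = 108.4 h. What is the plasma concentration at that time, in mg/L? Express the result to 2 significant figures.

0.23 mg/L

Total dose = 9.87 × 70 = 690.9 mg
C₀ = Dose / Vd = 690.9 / 186 = 3.715 mg/L
k = ln2 / t½ = 0.693147 / 27.1 = 0.02558 h⁻¹
t / t½ = 108.4 / 27.1 = 4 half-lives
C = C₀ × (1/2)^4 = 3.715 × 0.06250 = 0.2322 mg/L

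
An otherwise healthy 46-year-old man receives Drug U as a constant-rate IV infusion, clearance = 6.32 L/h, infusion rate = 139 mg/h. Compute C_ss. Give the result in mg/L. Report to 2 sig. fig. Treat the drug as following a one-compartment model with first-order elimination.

22 mg/L

At steady state Css = R₀ / CL = 139 / 6.320 = 21.99 mg/L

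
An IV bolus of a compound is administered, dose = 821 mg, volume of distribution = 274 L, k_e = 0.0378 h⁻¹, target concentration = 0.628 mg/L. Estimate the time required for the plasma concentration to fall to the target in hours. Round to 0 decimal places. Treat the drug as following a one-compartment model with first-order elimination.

41 h

C₀ = Dose / Vd = 821.0 / 274 = 2.996 mg/L
t = ln(C₀ / C) / k = ln(2.996 / 0.628) / 0.03780
  = ln(4.771) / 0.03780 = 1.563 / 0.03780 = 41.35 h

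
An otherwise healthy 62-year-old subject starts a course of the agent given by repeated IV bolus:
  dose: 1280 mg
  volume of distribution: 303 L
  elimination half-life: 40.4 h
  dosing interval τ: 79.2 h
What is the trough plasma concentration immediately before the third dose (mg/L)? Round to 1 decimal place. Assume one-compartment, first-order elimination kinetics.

1.4 mg/L

C₀ per dose = Dose / Vd = 1280 / 303 = 4.224 mg/L
k = ln2 / t½ = 0.693147 / 40.4 = 0.01716 h⁻¹
Fraction remaining after one interval: r = e^(−kτ) = e^(−0.01716 × 79.2) = 0.2569
Before dose 3, 2 doses have been given (aged 1τ, 2τ).
C_trough = C₀ × (r + r²) = 4.224 × (0.2569 + 0.06600) = 1.364 mg/L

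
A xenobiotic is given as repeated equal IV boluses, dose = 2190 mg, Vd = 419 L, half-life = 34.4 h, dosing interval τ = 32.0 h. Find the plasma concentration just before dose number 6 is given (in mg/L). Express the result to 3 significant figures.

5.54 mg/L

C₀ per dose = Dose / Vd = 2190 / 419 = 5.227 mg/L
k = ln2 / t½ = 0.693147 / 34.4 = 0.02015 h⁻¹
Fraction remaining after one interval: r = e^(−kτ) = e^(−0.02015 × 32.0) = 0.5248
Before dose 6, 5 doses have been given (aged 1τ, 2τ, 3τ, 4τ, 5τ).
C_trough = C₀ × (r + r² + … + r^5) = C₀ × r(1−r^5)/(1−r)
        = 5.227 × 0.5248 × (1 − 0.03981) / (1 − 0.5248) = 5.543 mg/L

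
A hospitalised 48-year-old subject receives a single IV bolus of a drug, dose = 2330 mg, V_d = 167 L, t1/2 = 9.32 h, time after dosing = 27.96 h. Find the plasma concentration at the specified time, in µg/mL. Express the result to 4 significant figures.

C₀ = Dose / Vd = 2330 / 167 = 13.95 mg/L
k = ln2 / t½ = 0.693147 / 9.32 = 0.07437 h⁻¹
t / t½ = 27.96 / 9.32 = 3 half-lives
C = C₀ × (1/2)^3 = 13.95 × 0.1250 = 1.744 mg/L
(1.744 mg/L = 1.744 µg/mL)

1.744 µg/mL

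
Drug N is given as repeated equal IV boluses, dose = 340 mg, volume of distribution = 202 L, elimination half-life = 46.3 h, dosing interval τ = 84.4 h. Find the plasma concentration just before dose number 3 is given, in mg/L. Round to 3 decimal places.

0.610 mg/L

C₀ per dose = Dose / Vd = 340 / 202 = 1.683 mg/L
k = ln2 / t½ = 0.693147 / 46.3 = 0.01497 h⁻¹
Fraction remaining after one interval: r = e^(−kτ) = e^(−0.01497 × 84.4) = 0.2827
Before dose 3, 2 doses have been given (aged 1τ, 2τ).
C_trough = C₀ × (r + r²) = 1.683 × (0.2827 + 0.07992) = 0.6103 mg/L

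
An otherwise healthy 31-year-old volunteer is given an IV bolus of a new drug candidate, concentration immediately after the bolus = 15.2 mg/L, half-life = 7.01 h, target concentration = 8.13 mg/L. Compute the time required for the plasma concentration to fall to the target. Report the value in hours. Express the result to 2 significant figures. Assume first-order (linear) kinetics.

k = ln2 / t½ = 0.693147 / 7.01 = 0.09888 h⁻¹
t = ln(C₀ / C) / k = ln(15.20 / 8.13) / 0.09888
  = ln(1.870) / 0.09888 = 0.6259 / 0.09888 = 6.330 h

6.3 h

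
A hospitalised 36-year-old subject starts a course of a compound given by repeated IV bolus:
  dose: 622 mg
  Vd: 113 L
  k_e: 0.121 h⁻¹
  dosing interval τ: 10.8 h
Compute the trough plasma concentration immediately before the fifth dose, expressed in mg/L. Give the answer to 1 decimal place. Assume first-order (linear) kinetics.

2.0 mg/L

C₀ per dose = Dose / Vd = 622 / 113 = 5.504 mg/L
Fraction remaining after one interval: r = e^(−kτ) = e^(−0.1210 × 10.8) = 0.2707
Before dose 5, 4 doses have been given (aged 1τ, 2τ, 3τ, 4τ).
C_trough = C₀ × (r + r² + … + r^4) = C₀ × r(1−r^4)/(1−r)
        = 5.504 × 0.2707 × (1 − 0.005370) / (1 − 0.2707) = 2.032 mg/L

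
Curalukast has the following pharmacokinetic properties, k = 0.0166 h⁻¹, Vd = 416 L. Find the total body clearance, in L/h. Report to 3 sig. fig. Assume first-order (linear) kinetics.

6.91 L/h

CL = k × Vd = 0.0166 × 416 = 6.906 L/h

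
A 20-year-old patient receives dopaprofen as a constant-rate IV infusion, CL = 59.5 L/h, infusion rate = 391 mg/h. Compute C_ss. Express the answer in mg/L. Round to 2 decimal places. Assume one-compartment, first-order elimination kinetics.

6.57 mg/L

At steady state Css = R₀ / CL = 391 / 59.50 = 6.571 mg/L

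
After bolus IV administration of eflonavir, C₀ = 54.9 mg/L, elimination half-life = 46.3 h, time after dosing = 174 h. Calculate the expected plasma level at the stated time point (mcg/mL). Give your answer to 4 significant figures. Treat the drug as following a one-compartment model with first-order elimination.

k = ln2 / t½ = 0.693147 / 46.3 = 0.01497 h⁻¹
C = C₀ · e^(−k·t) = 54.90 × e^(−0.01497 × 174)
  = 54.90 × 0.07392 = 4.058 mg/L
(4.058 mg/L = 4.058 mcg/mL)

4.058 mcg/mL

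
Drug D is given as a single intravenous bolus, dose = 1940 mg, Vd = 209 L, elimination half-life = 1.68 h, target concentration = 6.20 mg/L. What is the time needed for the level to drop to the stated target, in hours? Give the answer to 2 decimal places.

0.98 h

C₀ = Dose / Vd = 1940 / 209 = 9.282 mg/L
k = ln2 / t½ = 0.693147 / 1.68 = 0.4126 h⁻¹
t = ln(C₀ / C) / k = ln(9.282 / 6.20) / 0.4126
  = ln(1.497) / 0.4126 = 0.4035 / 0.4126 = 0.9779 h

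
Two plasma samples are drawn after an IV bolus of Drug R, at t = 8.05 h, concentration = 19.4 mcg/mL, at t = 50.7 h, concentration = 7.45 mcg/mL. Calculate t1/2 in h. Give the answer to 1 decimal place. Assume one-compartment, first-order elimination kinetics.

k = ln(C₁/C₂) / (t₂ − t₁) = ln(19.4/7.45) / (50.7 − 8.05)
  = 0.9571 / 42.65 = 0.02244 h⁻¹
t½ = ln2 / k = 0.693147 / 0.02244 = 30.89 h

30.9 h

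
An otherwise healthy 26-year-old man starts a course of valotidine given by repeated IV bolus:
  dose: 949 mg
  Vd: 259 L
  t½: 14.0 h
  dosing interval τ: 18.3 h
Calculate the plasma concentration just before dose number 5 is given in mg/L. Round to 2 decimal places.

2.42 mg/L

C₀ per dose = Dose / Vd = 949 / 259 = 3.664 mg/L
k = ln2 / t½ = 0.693147 / 14.0 = 0.04951 h⁻¹
Fraction remaining after one interval: r = e^(−kτ) = e^(−0.04951 × 18.3) = 0.4041
Before dose 5, 4 doses have been given (aged 1τ, 2τ, 3τ, 4τ).
C_trough = C₀ × (r + r² + … + r^4) = C₀ × r(1−r^4)/(1−r)
        = 3.664 × 0.4041 × (1 − 0.02667) / (1 − 0.4041) = 2.418 mg/L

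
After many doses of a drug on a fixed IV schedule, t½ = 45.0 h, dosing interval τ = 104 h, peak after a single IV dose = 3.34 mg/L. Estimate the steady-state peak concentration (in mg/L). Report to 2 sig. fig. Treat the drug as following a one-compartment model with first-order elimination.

k = ln2 / t½ = 0.693147 / 45.0 = 0.01540 h⁻¹
e^(−kτ) = e^(−0.01540 × 104) = 0.2016
Accumulation ratio R = 1 / (1 − e^(−kτ)) = 1 / (1 − 0.2016) = 1.253
Steady-state peak = C₀ × R = 3.34 × 1.253 = 4.185 mg/L

4.2 mg/L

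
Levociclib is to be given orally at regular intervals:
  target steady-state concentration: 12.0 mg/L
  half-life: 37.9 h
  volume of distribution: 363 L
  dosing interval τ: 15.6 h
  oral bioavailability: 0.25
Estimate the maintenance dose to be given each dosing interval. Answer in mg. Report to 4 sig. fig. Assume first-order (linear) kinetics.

k = ln2 / t½ = 0.693147 / 37.9 = 0.01829 h⁻¹
CL = k × Vd = 0.01829 × 363 = 6.639 L/h
At steady state, F × (Dose/τ) = Css × CL.
Dose = Css × CL × τ / F = 12.0 × 6.639 × 15.6 / 0.25 = 4971 mg

4971 mg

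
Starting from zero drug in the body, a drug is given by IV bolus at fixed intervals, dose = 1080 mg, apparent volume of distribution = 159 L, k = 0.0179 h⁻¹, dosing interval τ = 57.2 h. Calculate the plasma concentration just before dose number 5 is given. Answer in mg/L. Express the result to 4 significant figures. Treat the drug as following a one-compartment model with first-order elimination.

C₀ per dose = Dose / Vd = 1080 / 159 = 6.792 mg/L
Fraction remaining after one interval: r = e^(−kτ) = e^(−0.01790 × 57.2) = 0.3592
Before dose 5, 4 doses have been given (aged 1τ, 2τ, 3τ, 4τ).
C_trough = C₀ × (r + r² + … + r^4) = C₀ × r(1−r^4)/(1−r)
        = 6.792 × 0.3592 × (1 − 0.01665) / (1 − 0.3592) = 3.744 mg/L

3.744 mg/L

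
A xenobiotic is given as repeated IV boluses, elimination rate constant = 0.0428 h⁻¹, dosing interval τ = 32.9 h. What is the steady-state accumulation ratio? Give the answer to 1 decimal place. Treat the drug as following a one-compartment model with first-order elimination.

1.3

e^(−kτ) = e^(−0.04280 × 32.9) = 0.2446
Accumulation ratio R = 1 / (1 − e^(−kτ)) = 1 / (1 − 0.2446) = 1.324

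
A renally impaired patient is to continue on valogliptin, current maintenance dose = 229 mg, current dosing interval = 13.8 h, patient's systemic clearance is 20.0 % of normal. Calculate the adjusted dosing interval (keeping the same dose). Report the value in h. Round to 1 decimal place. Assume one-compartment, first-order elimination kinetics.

To keep the same average steady-state level, dosing rate must scale with clearance.
CL ratio = 20.0 / 100 = 0.2000
New interval (same dose) = 13.8 / 0.2000 = 69.00 h

69.0 h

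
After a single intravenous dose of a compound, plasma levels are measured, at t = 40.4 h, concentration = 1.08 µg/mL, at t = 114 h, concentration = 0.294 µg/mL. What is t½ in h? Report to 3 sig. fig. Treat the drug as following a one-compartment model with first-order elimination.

39.2 h

k = ln(C₁/C₂) / (t₂ − t₁) = ln(1.08/0.294) / (114 − 40.4)
  = 1.301 / 73.60 = 0.01768 h⁻¹
t½ = ln2 / k = 0.693147 / 0.01768 = 39.21 h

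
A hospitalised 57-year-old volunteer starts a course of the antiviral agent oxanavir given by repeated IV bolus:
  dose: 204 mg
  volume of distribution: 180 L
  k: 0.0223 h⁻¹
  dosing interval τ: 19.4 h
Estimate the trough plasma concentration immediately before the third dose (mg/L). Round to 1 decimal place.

C₀ per dose = Dose / Vd = 204 / 180 = 1.133 mg/L
Fraction remaining after one interval: r = e^(−kτ) = e^(−0.02230 × 19.4) = 0.6488
Before dose 3, 2 doses have been given (aged 1τ, 2τ).
C_trough = C₀ × (r + r²) = 1.133 × (0.6488 + 0.4209) = 1.212 mg/L

1.2 mg/L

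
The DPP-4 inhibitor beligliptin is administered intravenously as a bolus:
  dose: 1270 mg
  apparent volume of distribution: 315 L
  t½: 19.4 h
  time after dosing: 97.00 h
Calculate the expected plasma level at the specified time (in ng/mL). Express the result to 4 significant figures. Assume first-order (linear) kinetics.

126.0 ng/mL

C₀ = Dose / Vd = 1270 / 315 = 4.032 mg/L
k = ln2 / t½ = 0.693147 / 19.4 = 0.03573 h⁻¹
t / t½ = 97.00 / 19.4 = 5 half-lives
C = C₀ × (1/2)^5 = 4.032 × 0.03125 = 0.1260 mg/L
Convert: 0.1260 mg/L × 1000 = 126.0 ng/mL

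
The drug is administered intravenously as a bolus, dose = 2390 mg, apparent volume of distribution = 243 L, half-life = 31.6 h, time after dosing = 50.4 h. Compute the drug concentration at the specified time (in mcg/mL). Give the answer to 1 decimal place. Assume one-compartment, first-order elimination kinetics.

3.3 mcg/mL

C₀ = Dose / Vd = 2390 / 243 = 9.835 mg/L
k = ln2 / t½ = 0.693147 / 31.6 = 0.02194 h⁻¹
C = C₀ · e^(−k·t) = 9.835 × e^(−0.02194 × 50.4)
  = 9.835 × 0.3310 = 3.255 mg/L
(3.255 mg/L = 3.255 mcg/mL)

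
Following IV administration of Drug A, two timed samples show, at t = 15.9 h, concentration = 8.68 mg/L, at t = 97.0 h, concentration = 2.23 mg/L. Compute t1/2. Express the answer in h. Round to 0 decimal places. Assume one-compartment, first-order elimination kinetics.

k = ln(C₁/C₂) / (t₂ − t₁) = ln(8.68/2.23) / (97.0 − 15.9)
  = 1.359 / 81.10 = 0.01676 h⁻¹
t½ = ln2 / k = 0.693147 / 0.01676 = 41.36 h

41 h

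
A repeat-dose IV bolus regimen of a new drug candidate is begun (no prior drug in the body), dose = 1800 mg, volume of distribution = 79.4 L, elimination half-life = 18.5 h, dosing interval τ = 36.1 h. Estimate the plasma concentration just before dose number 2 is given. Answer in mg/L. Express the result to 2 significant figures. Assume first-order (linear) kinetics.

5.9 mg/L

C₀ per dose = Dose / Vd = 1800 / 79.4 = 22.67 mg/L
k = ln2 / t½ = 0.693147 / 18.5 = 0.03747 h⁻¹
Fraction remaining after one interval: r = e^(−kτ) = e^(−0.03747 × 36.1) = 0.2585
Before dose 2, 1 dose has been given (aged 1τ).
C_trough = C₀ × r = 22.67 × 0.2585 = 5.860 mg/L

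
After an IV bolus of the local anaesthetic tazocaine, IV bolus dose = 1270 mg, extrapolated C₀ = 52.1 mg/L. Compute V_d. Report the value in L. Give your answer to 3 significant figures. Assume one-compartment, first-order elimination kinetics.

Vd = Dose / C₀ = 1270 / 52.1 = 24.38 L

24.4 L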